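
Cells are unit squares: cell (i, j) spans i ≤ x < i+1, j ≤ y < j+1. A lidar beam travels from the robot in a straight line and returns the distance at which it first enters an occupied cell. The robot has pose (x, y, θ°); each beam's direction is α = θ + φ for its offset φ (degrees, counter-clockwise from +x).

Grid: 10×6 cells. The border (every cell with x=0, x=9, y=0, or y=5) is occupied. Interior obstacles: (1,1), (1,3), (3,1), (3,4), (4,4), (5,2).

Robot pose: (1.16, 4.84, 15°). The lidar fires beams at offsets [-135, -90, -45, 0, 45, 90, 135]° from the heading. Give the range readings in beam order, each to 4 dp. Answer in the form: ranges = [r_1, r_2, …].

beam 1: φ=-135°, α=240°
  dir = (cos 240°, sin 240°) = (-0.5000, -0.8660); from cell (1,4)
  next x-line at t=0.3200, next y-line at t=0.9699; Δt_x=2.0000, Δt_y=1.1547
    x: enter (0,4) at t=0.3200 ← occupied
  → r_1 = 0.3200
beam 2: φ=-90°, α=285°
  dir = (cos 285°, sin 285°) = (0.2588, -0.9659); from cell (1,4)
  next x-line at t=3.2455, next y-line at t=0.8696; Δt_x=3.8637, Δt_y=1.0353
    y: enter (1,3) at t=0.8696 ← occupied
  → r_2 = 0.8696
beam 3: φ=-45°, α=330°
  dir = (cos 330°, sin 330°) = (0.8660, -0.5000); from cell (1,4)
  next x-line at t=0.9699, next y-line at t=1.6800; Δt_x=1.1547, Δt_y=2.0000
    x: enter (2,4) at t=0.9699
    y: enter (2,3) at t=1.6800
    x: enter (3,3) at t=2.1246
    x: enter (4,3) at t=3.2793
    y: enter (4,2) at t=3.6800
    x: enter (5,2) at t=4.4341 ← occupied
  → r_3 = 4.4341
beam 4: φ=0°, α=15°
  dir = (cos 15°, sin 15°) = (0.9659, 0.2588); from cell (1,4)
  next x-line at t=0.8696, next y-line at t=0.6182; Δt_x=1.0353, Δt_y=3.8637
    y: enter (1,5) at t=0.6182 ← occupied
  → r_4 = 0.6182
beam 5: φ=45°, α=60°
  dir = (cos 60°, sin 60°) = (0.5000, 0.8660); from cell (1,4)
  next x-line at t=1.6800, next y-line at t=0.1848; Δt_x=2.0000, Δt_y=1.1547
    y: enter (1,5) at t=0.1848 ← occupied
  → r_5 = 0.1848
beam 6: φ=90°, α=105°
  dir = (cos 105°, sin 105°) = (-0.2588, 0.9659); from cell (1,4)
  next x-line at t=0.6182, next y-line at t=0.1656; Δt_x=3.8637, Δt_y=1.0353
    y: enter (1,5) at t=0.1656 ← occupied
  → r_6 = 0.1656
beam 7: φ=135°, α=150°
  dir = (cos 150°, sin 150°) = (-0.8660, 0.5000); from cell (1,4)
  next x-line at t=0.1848, next y-line at t=0.3200; Δt_x=1.1547, Δt_y=2.0000
    x: enter (0,4) at t=0.1848 ← occupied
  → r_7 = 0.1848

ranges = [0.3200, 0.8696, 4.4341, 0.6182, 0.1848, 0.1656, 0.1848]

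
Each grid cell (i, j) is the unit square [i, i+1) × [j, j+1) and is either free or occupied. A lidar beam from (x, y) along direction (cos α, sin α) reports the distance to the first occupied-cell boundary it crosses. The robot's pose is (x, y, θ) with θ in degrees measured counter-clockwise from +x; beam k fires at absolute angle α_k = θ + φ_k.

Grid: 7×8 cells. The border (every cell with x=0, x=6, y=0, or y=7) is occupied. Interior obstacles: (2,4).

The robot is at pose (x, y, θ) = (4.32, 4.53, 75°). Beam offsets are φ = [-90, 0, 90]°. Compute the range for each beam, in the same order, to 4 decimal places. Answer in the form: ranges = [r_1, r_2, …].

beam 1: φ=-90°, α=345°
  direction (0.9659, -0.2588); cell (4,4); t to first gridline: x 0.7040, y 2.0478 (then +1.0353 / +3.8637)
    (5,4) via x @ 0.7040
    (6,4) via x @ 1.7393  # hit
  → r_1 = 1.7393
beam 2: φ=0°, α=75°
  direction (0.2588, 0.9659); cell (4,4); t to first gridline: x 2.6273, y 0.4866 (then +3.8637 / +1.0353)
    (4,5) via y @ 0.4866
    (4,6) via y @ 1.5219
    (4,7) via y @ 2.5571  # hit
  → r_2 = 2.5571
beam 3: φ=90°, α=165°
  direction (-0.9659, 0.2588); cell (4,4); t to first gridline: x 0.3313, y 1.8159 (then +1.0353 / +3.8637)
    (3,4) via x @ 0.3313
    (2,4) via x @ 1.3666  # hit
  → r_3 = 1.3666

ranges = [1.7393, 2.5571, 1.3666]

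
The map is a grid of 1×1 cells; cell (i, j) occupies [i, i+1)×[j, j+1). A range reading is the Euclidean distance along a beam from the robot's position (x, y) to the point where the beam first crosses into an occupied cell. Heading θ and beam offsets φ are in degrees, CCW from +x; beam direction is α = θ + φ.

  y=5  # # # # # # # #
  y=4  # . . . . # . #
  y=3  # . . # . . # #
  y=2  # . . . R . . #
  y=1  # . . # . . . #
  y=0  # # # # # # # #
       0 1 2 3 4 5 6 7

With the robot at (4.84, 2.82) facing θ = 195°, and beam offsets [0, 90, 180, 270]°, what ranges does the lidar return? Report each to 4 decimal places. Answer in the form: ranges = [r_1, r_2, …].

ranges = [3.9755, 1.8842, 1.2009, 2.2569]

beam 1: φ=0°, α=195°
  d=(-0.9659,-0.2588)  start (4,2)  tX=0.8696 tY=3.1682  stride 1/|dx|=1.0353 1/|dy|=3.8637
    cross x-line → (3,2), t=0.8696
    cross x-line → (2,2), t=1.9049
    cross x-line → (1,2), t=2.9402
    cross y-line → (1,1), t=3.1682
    cross x-line → (0,1), t=3.9755 (wall)
  → r_1 = 3.9755
beam 2: φ=90°, α=285°
  d=(0.2588,-0.9659)  start (4,2)  tX=0.6182 tY=0.8489  stride 1/|dx|=3.8637 1/|dy|=1.0353
    cross x-line → (5,2), t=0.6182
    cross y-line → (5,1), t=0.8489
    cross y-line → (5,0), t=1.8842 (wall)
  → r_2 = 1.8842
beam 3: φ=180°, α=15°
  d=(0.9659,0.2588)  start (4,2)  tX=0.1656 tY=0.6955  stride 1/|dx|=1.0353 1/|dy|=3.8637
    cross x-line → (5,2), t=0.1656
    cross y-line → (5,3), t=0.6955
    cross x-line → (6,3), t=1.2009 (wall)
  → r_3 = 1.2009
beam 4: φ=270°, α=105°
  d=(-0.2588,0.9659)  start (4,2)  tX=3.2455 tY=0.1863  stride 1/|dx|=3.8637 1/|dy|=1.0353
    cross y-line → (4,3), t=0.1863
    cross y-line → (4,4), t=1.2216
    cross y-line → (4,5), t=2.2569 (wall)
  → r_4 = 2.2569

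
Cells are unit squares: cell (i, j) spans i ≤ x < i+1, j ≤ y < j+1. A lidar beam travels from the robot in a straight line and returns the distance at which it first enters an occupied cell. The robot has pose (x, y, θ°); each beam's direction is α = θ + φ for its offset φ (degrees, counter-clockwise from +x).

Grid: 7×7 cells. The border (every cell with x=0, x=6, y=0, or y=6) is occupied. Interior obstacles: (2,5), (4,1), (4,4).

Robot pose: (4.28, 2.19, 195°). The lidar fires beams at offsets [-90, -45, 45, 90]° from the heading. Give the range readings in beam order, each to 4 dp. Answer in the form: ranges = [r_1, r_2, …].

beam 1: φ=-90°, α=105°
  dir = (cos 105°, sin 105°) = (-0.2588, 0.9659); from cell (4,2)
  next x-line at t=1.0818, next y-line at t=0.8386; Δt_x=3.8637, Δt_y=1.0353
    y: enter (4,3) at t=0.8386
    x: enter (3,3) at t=1.0818
    y: enter (3,4) at t=1.8738
    y: enter (3,5) at t=2.9091
    y: enter (3,6) at t=3.9444 ← occupied
  → r_1 = 3.9444
beam 2: φ=-45°, α=150°
  dir = (cos 150°, sin 150°) = (-0.8660, 0.5000); from cell (4,2)
  next x-line at t=0.3233, next y-line at t=1.6200; Δt_x=1.1547, Δt_y=2.0000
    x: enter (3,2) at t=0.3233
    x: enter (2,2) at t=1.4780
    y: enter (2,3) at t=1.6200
    x: enter (1,3) at t=2.6327
    y: enter (1,4) at t=3.6200
    x: enter (0,4) at t=3.7874 ← occupied
  → r_2 = 3.7874
beam 3: φ=45°, α=240°
  dir = (cos 240°, sin 240°) = (-0.5000, -0.8660); from cell (4,2)
  next x-line at t=0.5600, next y-line at t=0.2194; Δt_x=2.0000, Δt_y=1.1547
    y: enter (4,1) at t=0.2194 ← occupied
  → r_3 = 0.2194
beam 4: φ=90°, α=285°
  dir = (cos 285°, sin 285°) = (0.2588, -0.9659); from cell (4,2)
  next x-line at t=2.7819, next y-line at t=0.1967; Δt_x=3.8637, Δt_y=1.0353
    y: enter (4,1) at t=0.1967 ← occupied
  → r_4 = 0.1967

ranges = [3.9444, 3.7874, 0.2194, 0.1967]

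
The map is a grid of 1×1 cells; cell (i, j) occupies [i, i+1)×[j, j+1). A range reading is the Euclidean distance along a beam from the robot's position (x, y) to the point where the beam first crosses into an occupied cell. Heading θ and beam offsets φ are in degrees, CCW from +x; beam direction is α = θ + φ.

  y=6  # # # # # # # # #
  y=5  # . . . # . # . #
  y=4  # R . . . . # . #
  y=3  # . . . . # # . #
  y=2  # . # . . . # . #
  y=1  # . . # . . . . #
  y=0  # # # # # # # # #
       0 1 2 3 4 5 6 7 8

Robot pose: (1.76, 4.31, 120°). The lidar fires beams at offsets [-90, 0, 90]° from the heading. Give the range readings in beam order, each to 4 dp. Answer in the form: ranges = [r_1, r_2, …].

beam 1: φ=-90°, α=30°
  d=(0.8660,0.5000)  start (1,4)  tX=0.2771 tY=1.3800  stride 1/|dx|=1.1547 1/|dy|=2.0000
    cross x-line → (2,4), t=0.2771
    cross y-line → (2,5), t=1.3800
    cross x-line → (3,5), t=1.4318
    cross x-line → (4,5), t=2.5865 (wall)
  → r_1 = 2.5865
beam 2: φ=0°, α=120°
  d=(-0.5000,0.8660)  start (1,4)  tX=1.5200 tY=0.7967  stride 1/|dx|=2.0000 1/|dy|=1.1547
    cross y-line → (1,5), t=0.7967
    cross x-line → (0,5), t=1.5200 (wall)
  → r_2 = 1.5200
beam 3: φ=90°, α=210°
  d=(-0.8660,-0.5000)  start (1,4)  tX=0.8776 tY=0.6200  stride 1/|dx|=1.1547 1/|dy|=2.0000
    cross y-line → (1,3), t=0.6200
    cross x-line → (0,3), t=0.8776 (wall)
  → r_3 = 0.8776

ranges = [2.5865, 1.5200, 0.8776]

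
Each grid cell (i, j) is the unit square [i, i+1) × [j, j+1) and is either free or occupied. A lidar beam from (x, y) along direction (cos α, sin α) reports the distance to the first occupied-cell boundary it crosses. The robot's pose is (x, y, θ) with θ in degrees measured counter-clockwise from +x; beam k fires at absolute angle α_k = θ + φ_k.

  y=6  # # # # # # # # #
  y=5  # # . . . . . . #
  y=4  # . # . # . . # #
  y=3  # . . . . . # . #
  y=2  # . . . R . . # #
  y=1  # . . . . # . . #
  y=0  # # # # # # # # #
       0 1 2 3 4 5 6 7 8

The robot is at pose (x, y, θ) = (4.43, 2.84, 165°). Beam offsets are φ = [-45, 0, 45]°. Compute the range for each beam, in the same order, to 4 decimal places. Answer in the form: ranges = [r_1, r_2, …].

beam 1: φ=-45°, α=120°
  dir = (cos 120°, sin 120°) = (-0.5000, 0.8660); from cell (4,2)
  next x-line at t=0.8600, next y-line at t=0.1848; Δt_x=2.0000, Δt_y=1.1547
    y: enter (4,3) at t=0.1848
    x: enter (3,3) at t=0.8600
    y: enter (3,4) at t=1.3395
    y: enter (3,5) at t=2.4942
    x: enter (2,5) at t=2.8600
    y: enter (2,6) at t=3.6489 ← occupied
  → r_1 = 3.6489
beam 2: φ=0°, α=165°
  dir = (cos 165°, sin 165°) = (-0.9659, 0.2588); from cell (4,2)
  next x-line at t=0.4452, next y-line at t=0.6182; Δt_x=1.0353, Δt_y=3.8637
    x: enter (3,2) at t=0.4452
    y: enter (3,3) at t=0.6182
    x: enter (2,3) at t=1.4804
    x: enter (1,3) at t=2.5157
    x: enter (0,3) at t=3.5510 ← occupied
  → r_2 = 3.5510
beam 3: φ=45°, α=210°
  dir = (cos 210°, sin 210°) = (-0.8660, -0.5000); from cell (4,2)
  next x-line at t=0.4965, next y-line at t=1.6800; Δt_x=1.1547, Δt_y=2.0000
    x: enter (3,2) at t=0.4965
    x: enter (2,2) at t=1.6512
    y: enter (2,1) at t=1.6800
    x: enter (1,1) at t=2.8059
    y: enter (1,0) at t=3.6800 ← occupied
  → r_3 = 3.6800

ranges = [3.6489, 3.5510, 3.6800]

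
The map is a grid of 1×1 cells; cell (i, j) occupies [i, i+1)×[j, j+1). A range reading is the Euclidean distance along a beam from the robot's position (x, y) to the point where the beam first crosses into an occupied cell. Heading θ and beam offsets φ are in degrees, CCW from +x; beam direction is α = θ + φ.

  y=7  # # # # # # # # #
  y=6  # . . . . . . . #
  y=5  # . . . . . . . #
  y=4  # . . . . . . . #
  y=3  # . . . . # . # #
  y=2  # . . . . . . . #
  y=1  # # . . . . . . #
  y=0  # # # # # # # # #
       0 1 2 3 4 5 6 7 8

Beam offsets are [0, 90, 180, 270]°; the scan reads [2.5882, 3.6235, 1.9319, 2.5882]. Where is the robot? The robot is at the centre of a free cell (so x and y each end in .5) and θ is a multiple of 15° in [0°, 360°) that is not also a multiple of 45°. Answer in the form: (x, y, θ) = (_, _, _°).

(x, y, θ) = (3.5, 4.5, 165°)

Enumerate (i+0.5, j+0.5, θ) over the 39 free cells and 16 admissible headings. For each, cast all 4 beams and compare to the given ranges.
  (6.5, 5.5, 195°): beam 1 = 5.6940 ≠ 2.5882 ✗
  (7.5, 5.5, 330°): beam 1 = 0.5774 ≠ 2.5882 ✗
  (2.5, 1.5, 255°): beam 1 = 0.5176 ≠ 2.5882 ✗
  (4.5, 3.5, 285°): beam 2 = 0.5176 ≠ 3.6235 ✗
  (2.5, 2.5, 150°): beam 1 = 1.7321 ≠ 2.5882 ✗
  …
  (3.5, 4.5, 165°): r_1=2.5882, r_2=3.6235, r_3=1.9319, r_4=2.5882 — all match ✓
Only this pose fits every beam.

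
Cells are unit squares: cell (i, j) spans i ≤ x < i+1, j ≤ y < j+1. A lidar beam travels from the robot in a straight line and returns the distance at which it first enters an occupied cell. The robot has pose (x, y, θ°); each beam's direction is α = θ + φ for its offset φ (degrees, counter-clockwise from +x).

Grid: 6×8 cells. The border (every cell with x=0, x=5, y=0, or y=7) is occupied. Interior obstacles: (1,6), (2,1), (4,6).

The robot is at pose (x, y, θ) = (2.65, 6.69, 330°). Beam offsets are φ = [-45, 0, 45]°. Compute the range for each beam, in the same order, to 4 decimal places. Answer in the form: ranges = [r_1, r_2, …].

ranges = [5.8907, 2.7135, 1.1977]

beam 1: φ=-45°, α=285°
  d=(0.2588,-0.9659)  start (2,6)  tX=1.3523 tY=0.7143  stride 1/|dx|=3.8637 1/|dy|=1.0353
    cross y-line → (2,5), t=0.7143
    cross x-line → (3,5), t=1.3523
    cross y-line → (3,4), t=1.7496
    cross y-line → (3,3), t=2.7849
    cross y-line → (3,2), t=3.8202
    cross y-line → (3,1), t=4.8554
    cross x-line → (4,1), t=5.2160
    cross y-line → (4,0), t=5.8907 (wall)
  → r_1 = 5.8907
beam 2: φ=0°, α=330°
  d=(0.8660,-0.5000)  start (2,6)  tX=0.4041 tY=1.3800  stride 1/|dx|=1.1547 1/|dy|=2.0000
    cross x-line → (3,6), t=0.4041
    cross y-line → (3,5), t=1.3800
    cross x-line → (4,5), t=1.5588
    cross x-line → (5,5), t=2.7135 (wall)
  → r_2 = 2.7135
beam 3: φ=45°, α=15°
  d=(0.9659,0.2588)  start (2,6)  tX=0.3623 tY=1.1977  stride 1/|dx|=1.0353 1/|dy|=3.8637
    cross x-line → (3,6), t=0.3623
    cross y-line → (3,7), t=1.1977 (wall)
  → r_3 = 1.1977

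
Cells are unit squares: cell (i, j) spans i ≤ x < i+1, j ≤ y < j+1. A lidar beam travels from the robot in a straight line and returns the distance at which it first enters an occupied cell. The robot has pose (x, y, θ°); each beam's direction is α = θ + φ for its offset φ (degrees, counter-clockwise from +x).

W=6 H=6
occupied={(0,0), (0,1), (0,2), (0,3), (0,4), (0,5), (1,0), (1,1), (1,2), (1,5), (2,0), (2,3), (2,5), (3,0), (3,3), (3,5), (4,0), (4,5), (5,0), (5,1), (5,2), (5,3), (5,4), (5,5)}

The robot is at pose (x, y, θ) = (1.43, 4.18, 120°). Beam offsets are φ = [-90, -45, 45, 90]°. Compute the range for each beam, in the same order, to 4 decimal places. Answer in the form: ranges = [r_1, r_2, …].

ranges = [1.6400, 0.8489, 0.4452, 0.4965]

beam 1: φ=-90°, α=30°
  direction (0.8660, 0.5000); cell (1,4); t to first gridline: x 0.6582, y 1.6400 (then +1.1547 / +2.0000)
    (2,4) via x @ 0.6582
    (2,5) via y @ 1.6400  # hit
  → r_1 = 1.6400
beam 2: φ=-45°, α=75°
  direction (0.2588, 0.9659); cell (1,4); t to first gridline: x 2.2023, y 0.8489 (then +3.8637 / +1.0353)
    (1,5) via y @ 0.8489  # hit
  → r_2 = 0.8489
beam 3: φ=45°, α=165°
  direction (-0.9659, 0.2588); cell (1,4); t to first gridline: x 0.4452, y 3.1682 (then +1.0353 / +3.8637)
    (0,4) via x @ 0.4452  # hit
  → r_3 = 0.4452
beam 4: φ=90°, α=210°
  direction (-0.8660, -0.5000); cell (1,4); t to first gridline: x 0.4965, y 0.3600 (then +1.1547 / +2.0000)
    (1,3) via y @ 0.3600
    (0,3) via x @ 0.4965  # hit
  → r_4 = 0.4965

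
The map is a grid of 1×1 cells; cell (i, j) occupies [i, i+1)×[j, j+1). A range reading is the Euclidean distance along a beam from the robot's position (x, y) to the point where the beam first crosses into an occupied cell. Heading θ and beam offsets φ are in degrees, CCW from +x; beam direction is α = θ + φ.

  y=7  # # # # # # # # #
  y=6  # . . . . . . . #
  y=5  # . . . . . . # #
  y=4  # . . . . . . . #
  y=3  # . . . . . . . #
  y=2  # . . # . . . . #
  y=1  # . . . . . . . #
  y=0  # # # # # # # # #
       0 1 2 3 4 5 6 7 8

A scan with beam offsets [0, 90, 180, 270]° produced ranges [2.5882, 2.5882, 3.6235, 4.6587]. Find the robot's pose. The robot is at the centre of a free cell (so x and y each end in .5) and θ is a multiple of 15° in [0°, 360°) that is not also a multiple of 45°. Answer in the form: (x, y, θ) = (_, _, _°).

(x, y, θ) = (5.5, 3.5, 255°)

Enumerate (i+0.5, j+0.5, θ) over the 40 free cells and 16 admissible headings. For each, cast all 4 beams and compare to the given ranges.
  (3.5, 4.5, 345°): beam 1 = 4.6587 ≠ 2.5882 ✗
  (7.5, 2.5, 330°): beam 1 = 0.5774 ≠ 2.5882 ✗
  (1.5, 2.5, 30°): beam 1 = 6.3509 ≠ 2.5882 ✗
  (2.5, 1.5, 300°): beam 1 = 0.5774 ≠ 2.5882 ✗
  …
  (5.5, 3.5, 255°): r_1=2.5882, r_2=2.5882, r_3=3.6235, r_4=4.6587 — all match ✓
No second candidate reproduces the full scan.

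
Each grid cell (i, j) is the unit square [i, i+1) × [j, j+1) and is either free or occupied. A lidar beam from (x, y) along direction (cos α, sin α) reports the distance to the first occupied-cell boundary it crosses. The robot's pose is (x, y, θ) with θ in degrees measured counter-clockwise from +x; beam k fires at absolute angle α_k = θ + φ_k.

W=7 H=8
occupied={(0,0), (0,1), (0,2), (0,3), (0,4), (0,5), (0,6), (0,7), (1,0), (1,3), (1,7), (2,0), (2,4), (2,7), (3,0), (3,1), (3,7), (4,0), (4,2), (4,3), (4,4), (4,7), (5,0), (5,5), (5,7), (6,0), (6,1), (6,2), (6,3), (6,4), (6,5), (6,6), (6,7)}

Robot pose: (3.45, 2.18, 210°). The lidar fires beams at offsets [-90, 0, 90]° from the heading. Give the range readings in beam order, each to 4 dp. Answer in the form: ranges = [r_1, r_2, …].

beam 1: φ=-90°, α=120°
  direction (-0.5000, 0.8660); cell (3,2); t to first gridline: x 0.9000, y 0.9469 (then +2.0000 / +1.1547)
    (2,2) via x @ 0.9000
    (2,3) via y @ 0.9469
    (2,4) via y @ 2.1016  # hit
  → r_1 = 2.1016
beam 2: φ=0°, α=210°
  direction (-0.8660, -0.5000); cell (3,2); t to first gridline: x 0.5196, y 0.3600 (then +1.1547 / +2.0000)
    (3,1) via y @ 0.3600  # hit
  → r_2 = 0.3600
beam 3: φ=90°, α=300°
  direction (0.5000, -0.8660); cell (3,2); t to first gridline: x 1.1000, y 0.2078 (then +2.0000 / +1.1547)
    (3,1) via y @ 0.2078  # hit
  → r_3 = 0.2078

ranges = [2.1016, 0.3600, 0.2078]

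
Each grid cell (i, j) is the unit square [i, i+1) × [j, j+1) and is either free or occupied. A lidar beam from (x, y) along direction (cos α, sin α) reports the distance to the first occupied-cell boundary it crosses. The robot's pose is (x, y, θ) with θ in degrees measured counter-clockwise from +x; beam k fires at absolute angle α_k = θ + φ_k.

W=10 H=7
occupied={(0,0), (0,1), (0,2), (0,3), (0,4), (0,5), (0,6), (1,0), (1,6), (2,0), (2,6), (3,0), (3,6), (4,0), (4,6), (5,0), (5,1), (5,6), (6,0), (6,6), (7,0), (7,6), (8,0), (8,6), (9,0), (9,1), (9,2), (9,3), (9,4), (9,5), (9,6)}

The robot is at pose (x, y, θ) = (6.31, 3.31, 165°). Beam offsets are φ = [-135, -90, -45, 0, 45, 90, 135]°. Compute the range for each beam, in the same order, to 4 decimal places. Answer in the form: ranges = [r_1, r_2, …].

ranges = [3.1061, 2.7849, 3.1061, 5.4973, 4.6200, 1.3562, 2.6674]

beam 1: φ=-135°, α=30°
  direction (0.8660, 0.5000); cell (6,3); t to first gridline: x 0.7967, y 1.3800 (then +1.1547 / +2.0000)
    (7,3) via x @ 0.7967
    (7,4) via y @ 1.3800
    (8,4) via x @ 1.9514
    (9,4) via x @ 3.1061  # hit
  → r_1 = 3.1061
beam 2: φ=-90°, α=75°
  direction (0.2588, 0.9659); cell (6,3); t to first gridline: x 2.6660, y 0.7143 (then +3.8637 / +1.0353)
    (6,4) via y @ 0.7143
    (6,5) via y @ 1.7496
    (7,5) via x @ 2.6660
    (7,6) via y @ 2.7849  # hit
  → r_2 = 2.7849
beam 3: φ=-45°, α=120°
  direction (-0.5000, 0.8660); cell (6,3); t to first gridline: x 0.6200, y 0.7967 (then +2.0000 / +1.1547)
    (5,3) via x @ 0.6200
    (5,4) via y @ 0.7967
    (5,5) via y @ 1.9514
    (4,5) via x @ 2.6200
    (4,6) via y @ 3.1061  # hit
  → r_3 = 3.1061
beam 4: φ=0°, α=165°
  direction (-0.9659, 0.2588); cell (6,3); t to first gridline: x 0.3209, y 2.6660 (then +1.0353 / +3.8637)
    (5,3) via x @ 0.3209
    (4,3) via x @ 1.3562
    (3,3) via x @ 2.3915
    (3,4) via y @ 2.6660
    (2,4) via x @ 3.4268
    (1,4) via x @ 4.4620
    (0,4) via x @ 5.4973  # hit
  → r_4 = 5.4973
beam 5: φ=45°, α=210°
  direction (-0.8660, -0.5000); cell (6,3); t to first gridline: x 0.3580, y 0.6200 (then +1.1547 / +2.0000)
    (5,3) via x @ 0.3580
    (5,2) via y @ 0.6200
    (4,2) via x @ 1.5127
    (4,1) via y @ 2.6200
    (3,1) via x @ 2.6674
    (2,1) via x @ 3.8221
    (2,0) via y @ 4.6200  # hit
  → r_5 = 4.6200
beam 6: φ=90°, α=255°
  direction (-0.2588, -0.9659); cell (6,3); t to first gridline: x 1.1977, y 0.3209 (then +3.8637 / +1.0353)
    (6,2) via y @ 0.3209
    (5,2) via x @ 1.1977
    (5,1) via y @ 1.3562  # hit
  → r_6 = 1.3562
beam 7: φ=135°, α=300°
  direction (0.5000, -0.8660); cell (6,3); t to first gridline: x 1.3800, y 0.3580 (then +2.0000 / +1.1547)
    (6,2) via y @ 0.3580
    (7,2) via x @ 1.3800
    (7,1) via y @ 1.5127
    (7,0) via y @ 2.6674  # hit
  → r_7 = 2.6674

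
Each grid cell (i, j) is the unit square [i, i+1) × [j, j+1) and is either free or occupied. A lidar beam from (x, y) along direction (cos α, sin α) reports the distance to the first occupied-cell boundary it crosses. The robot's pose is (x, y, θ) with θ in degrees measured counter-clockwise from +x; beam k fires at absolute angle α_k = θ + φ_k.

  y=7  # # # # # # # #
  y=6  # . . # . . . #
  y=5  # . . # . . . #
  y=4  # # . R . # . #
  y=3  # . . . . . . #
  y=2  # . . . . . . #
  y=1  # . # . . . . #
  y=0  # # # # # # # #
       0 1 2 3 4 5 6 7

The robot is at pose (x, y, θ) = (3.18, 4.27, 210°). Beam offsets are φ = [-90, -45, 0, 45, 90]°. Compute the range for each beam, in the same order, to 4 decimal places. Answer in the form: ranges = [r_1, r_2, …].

beam 1: φ=-90°, α=120°
  dir = (cos 120°, sin 120°) = (-0.5000, 0.8660); from cell (3,4)
  next x-line at t=0.3600, next y-line at t=0.8429; Δt_x=2.0000, Δt_y=1.1547
    x: enter (2,4) at t=0.3600
    y: enter (2,5) at t=0.8429
    y: enter (2,6) at t=1.9976
    x: enter (1,6) at t=2.3600
    y: enter (1,7) at t=3.1523 ← occupied
  → r_1 = 3.1523
beam 2: φ=-45°, α=165°
  dir = (cos 165°, sin 165°) = (-0.9659, 0.2588); from cell (3,4)
  next x-line at t=0.1863, next y-line at t=2.8205; Δt_x=1.0353, Δt_y=3.8637
    x: enter (2,4) at t=0.1863
    x: enter (1,4) at t=1.2216 ← occupied
  → r_2 = 1.2216
beam 3: φ=0°, α=210°
  dir = (cos 210°, sin 210°) = (-0.8660, -0.5000); from cell (3,4)
  next x-line at t=0.2078, next y-line at t=0.5400; Δt_x=1.1547, Δt_y=2.0000
    x: enter (2,4) at t=0.2078
    y: enter (2,3) at t=0.5400
    x: enter (1,3) at t=1.3625
    x: enter (0,3) at t=2.5172 ← occupied
  → r_3 = 2.5172
beam 4: φ=45°, α=255°
  dir = (cos 255°, sin 255°) = (-0.2588, -0.9659); from cell (3,4)
  next x-line at t=0.6955, next y-line at t=0.2795; Δt_x=3.8637, Δt_y=1.0353
    y: enter (3,3) at t=0.2795
    x: enter (2,3) at t=0.6955
    y: enter (2,2) at t=1.3148
    y: enter (2,1) at t=2.3501 ← occupied
  → r_4 = 2.3501
beam 5: φ=90°, α=300°
  dir = (cos 300°, sin 300°) = (0.5000, -0.8660); from cell (3,4)
  next x-line at t=1.6400, next y-line at t=0.3118; Δt_x=2.0000, Δt_y=1.1547
    y: enter (3,3) at t=0.3118
    y: enter (3,2) at t=1.4665
    x: enter (4,2) at t=1.6400
    y: enter (4,1) at t=2.6212
    x: enter (5,1) at t=3.6400
    y: enter (5,0) at t=3.7759 ← occupied
  → r_5 = 3.7759

ranges = [3.1523, 1.2216, 2.5172, 2.3501, 3.7759]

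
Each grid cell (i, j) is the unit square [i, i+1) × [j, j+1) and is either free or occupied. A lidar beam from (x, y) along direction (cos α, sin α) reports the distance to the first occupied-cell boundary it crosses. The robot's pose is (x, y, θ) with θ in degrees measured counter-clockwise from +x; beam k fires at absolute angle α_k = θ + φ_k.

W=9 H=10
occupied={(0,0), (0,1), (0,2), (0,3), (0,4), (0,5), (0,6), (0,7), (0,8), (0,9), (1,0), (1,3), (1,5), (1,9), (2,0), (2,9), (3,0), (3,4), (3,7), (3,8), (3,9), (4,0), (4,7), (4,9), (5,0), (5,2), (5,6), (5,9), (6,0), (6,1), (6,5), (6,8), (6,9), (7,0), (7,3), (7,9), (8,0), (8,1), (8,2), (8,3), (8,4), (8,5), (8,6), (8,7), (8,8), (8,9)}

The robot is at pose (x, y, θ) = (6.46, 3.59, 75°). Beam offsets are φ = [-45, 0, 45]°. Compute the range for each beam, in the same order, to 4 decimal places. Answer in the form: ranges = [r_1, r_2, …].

beam 1: φ=-45°, α=30°
  dir = (cos 30°, sin 30°) = (0.8660, 0.5000); from cell (6,3)
  next x-line at t=0.6235, next y-line at t=0.8200; Δt_x=1.1547, Δt_y=2.0000
    x: enter (7,3) at t=0.6235 ← occupied
  → r_1 = 0.6235
beam 2: φ=0°, α=75°
  dir = (cos 75°, sin 75°) = (0.2588, 0.9659); from cell (6,3)
  next x-line at t=2.0864, next y-line at t=0.4245; Δt_x=3.8637, Δt_y=1.0353
    y: enter (6,4) at t=0.4245
    y: enter (6,5) at t=1.4597 ← occupied
  → r_2 = 1.4597
beam 3: φ=45°, α=120°
  dir = (cos 120°, sin 120°) = (-0.5000, 0.8660); from cell (6,3)
  next x-line at t=0.9200, next y-line at t=0.4734; Δt_x=2.0000, Δt_y=1.1547
    y: enter (6,4) at t=0.4734
    x: enter (5,4) at t=0.9200
    y: enter (5,5) at t=1.6281
    y: enter (5,6) at t=2.7828 ← occupied
  → r_3 = 2.7828

ranges = [0.6235, 1.4597, 2.7828]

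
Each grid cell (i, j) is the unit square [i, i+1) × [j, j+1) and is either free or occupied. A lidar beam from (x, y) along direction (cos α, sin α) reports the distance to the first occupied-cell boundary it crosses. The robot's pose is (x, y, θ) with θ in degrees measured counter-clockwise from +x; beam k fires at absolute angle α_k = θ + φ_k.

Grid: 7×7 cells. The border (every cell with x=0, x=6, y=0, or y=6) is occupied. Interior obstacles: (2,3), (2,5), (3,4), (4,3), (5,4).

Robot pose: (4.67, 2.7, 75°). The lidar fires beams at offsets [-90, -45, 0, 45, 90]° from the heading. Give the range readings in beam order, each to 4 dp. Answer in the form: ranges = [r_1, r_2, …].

ranges = [1.3769, 1.5358, 0.3106, 0.3464, 1.7289]

beam 1: φ=-90°, α=345°
  cosα=0.9659 sinα=-0.2588 | (4,2) | tMaxX 0.3416 tMaxY 2.7046 | tΔX 1.0353 tΔY 3.8637
    t=0.3416 [x] (5,2)
    t=1.3769 [x] (6,2) — stop
  → r_1 = 1.3769
beam 2: φ=-45°, α=30°
  cosα=0.8660 sinα=0.5000 | (4,2) | tMaxX 0.3811 tMaxY 0.6000 | tΔX 1.1547 tΔY 2.0000
    t=0.3811 [x] (5,2)
    t=0.6000 [y] (5,3)
    t=1.5358 [x] (6,3) — stop
  → r_2 = 1.5358
beam 3: φ=0°, α=75°
  cosα=0.2588 sinα=0.9659 | (4,2) | tMaxX 1.2750 tMaxY 0.3106 | tΔX 3.8637 tΔY 1.0353
    t=0.3106 [y] (4,3) — stop
  → r_3 = 0.3106
beam 4: φ=45°, α=120°
  cosα=-0.5000 sinα=0.8660 | (4,2) | tMaxX 1.3400 tMaxY 0.3464 | tΔX 2.0000 tΔY 1.1547
    t=0.3464 [y] (4,3) — stop
  → r_4 = 0.3464
beam 5: φ=90°, α=165°
  cosα=-0.9659 sinα=0.2588 | (4,2) | tMaxX 0.6936 tMaxY 1.1591 | tΔX 1.0353 tΔY 3.8637
    t=0.6936 [x] (3,2)
    t=1.1591 [y] (3,3)
    t=1.7289 [x] (2,3) — stop
  → r_5 = 1.7289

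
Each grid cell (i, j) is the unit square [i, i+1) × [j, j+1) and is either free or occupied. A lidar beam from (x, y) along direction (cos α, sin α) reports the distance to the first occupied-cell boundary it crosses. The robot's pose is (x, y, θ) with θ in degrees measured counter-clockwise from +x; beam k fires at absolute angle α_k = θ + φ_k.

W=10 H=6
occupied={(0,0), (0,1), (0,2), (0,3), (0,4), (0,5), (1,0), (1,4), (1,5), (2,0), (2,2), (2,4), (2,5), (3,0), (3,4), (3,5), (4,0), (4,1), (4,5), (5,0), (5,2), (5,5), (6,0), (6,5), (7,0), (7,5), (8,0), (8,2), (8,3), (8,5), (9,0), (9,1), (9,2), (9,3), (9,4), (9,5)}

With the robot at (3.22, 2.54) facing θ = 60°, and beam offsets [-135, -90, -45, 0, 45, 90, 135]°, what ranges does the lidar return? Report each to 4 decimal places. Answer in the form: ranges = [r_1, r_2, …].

ranges = [1.5943, 1.0800, 4.9486, 2.8406, 1.5115, 0.2540, 0.2278]

beam 1: φ=-135°, α=285°
  d=(0.2588,-0.9659)  start (3,2)  tX=3.0137 tY=0.5590  stride 1/|dx|=3.8637 1/|dy|=1.0353
    cross y-line → (3,1), t=0.5590
    cross y-line → (3,0), t=1.5943 (wall)
  → r_1 = 1.5943
beam 2: φ=-90°, α=330°
  d=(0.8660,-0.5000)  start (3,2)  tX=0.9007 tY=1.0800  stride 1/|dx|=1.1547 1/|dy|=2.0000
    cross x-line → (4,2), t=0.9007
    cross y-line → (4,1), t=1.0800 (wall)
  → r_2 = 1.0800
beam 3: φ=-45°, α=15°
  d=(0.9659,0.2588)  start (3,2)  tX=0.8075 tY=1.7773  stride 1/|dx|=1.0353 1/|dy|=3.8637
    cross x-line → (4,2), t=0.8075
    cross y-line → (4,3), t=1.7773
    cross x-line → (5,3), t=1.8428
    cross x-line → (6,3), t=2.8781
    cross x-line → (7,3), t=3.9133
    cross x-line → (8,3), t=4.9486 (wall)
  → r_3 = 4.9486
beam 4: φ=0°, α=60°
  d=(0.5000,0.8660)  start (3,2)  tX=1.5600 tY=0.5312  stride 1/|dx|=2.0000 1/|dy|=1.1547
    cross y-line → (3,3), t=0.5312
    cross x-line → (4,3), t=1.5600
    cross y-line → (4,4), t=1.6859
    cross y-line → (4,5), t=2.8406 (wall)
  → r_4 = 2.8406
beam 5: φ=45°, α=105°
  d=(-0.2588,0.9659)  start (3,2)  tX=0.8500 tY=0.4762  stride 1/|dx|=3.8637 1/|dy|=1.0353
    cross y-line → (3,3), t=0.4762
    cross x-line → (2,3), t=0.8500
    cross y-line → (2,4), t=1.5115 (wall)
  → r_5 = 1.5115
beam 6: φ=90°, α=150°
  d=(-0.8660,0.5000)  start (3,2)  tX=0.2540 tY=0.9200  stride 1/|dx|=1.1547 1/|dy|=2.0000
    cross x-line → (2,2), t=0.2540 (wall)
  → r_6 = 0.2540
beam 7: φ=135°, α=195°
  d=(-0.9659,-0.2588)  start (3,2)  tX=0.2278 tY=2.0864  stride 1/|dx|=1.0353 1/|dy|=3.8637
    cross x-line → (2,2), t=0.2278 (wall)
  → r_7 = 0.2278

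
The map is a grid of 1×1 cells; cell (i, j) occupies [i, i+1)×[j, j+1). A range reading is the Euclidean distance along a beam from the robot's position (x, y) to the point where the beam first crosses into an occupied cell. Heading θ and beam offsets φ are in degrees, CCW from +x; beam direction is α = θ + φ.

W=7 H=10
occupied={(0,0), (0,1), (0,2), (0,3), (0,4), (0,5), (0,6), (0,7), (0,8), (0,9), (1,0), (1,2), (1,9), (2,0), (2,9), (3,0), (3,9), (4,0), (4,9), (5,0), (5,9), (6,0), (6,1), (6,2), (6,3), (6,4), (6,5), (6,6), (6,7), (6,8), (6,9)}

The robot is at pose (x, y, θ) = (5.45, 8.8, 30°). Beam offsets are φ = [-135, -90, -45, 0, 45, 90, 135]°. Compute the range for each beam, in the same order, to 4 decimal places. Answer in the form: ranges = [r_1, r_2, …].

beam 1: φ=-135°, α=255°
  direction (-0.2588, -0.9659); cell (5,8); t to first gridline: x 1.7387, y 0.8282 (then +3.8637 / +1.0353)
    (5,7) via y @ 0.8282
    (4,7) via x @ 1.7387
    (4,6) via y @ 1.8635
    (4,5) via y @ 2.8988
    (4,4) via y @ 3.9340
    (4,3) via y @ 4.9693
    (3,3) via x @ 5.6024
    (3,2) via y @ 6.0046
    (3,1) via y @ 7.0399
    (3,0) via y @ 8.0752  # hit
  → r_1 = 8.0752
beam 2: φ=-90°, α=300°
  direction (0.5000, -0.8660); cell (5,8); t to first gridline: x 1.1000, y 0.9238 (then +2.0000 / +1.1547)
    (5,7) via y @ 0.9238
    (6,7) via x @ 1.1000  # hit
  → r_2 = 1.1000
beam 3: φ=-45°, α=345°
  direction (0.9659, -0.2588); cell (5,8); t to first gridline: x 0.5694, y 3.0910 (then +1.0353 / +3.8637)
    (6,8) via x @ 0.5694  # hit
  → r_3 = 0.5694
beam 4: φ=0°, α=30°
  direction (0.8660, 0.5000); cell (5,8); t to first gridline: x 0.6351, y 0.4000 (then +1.1547 / +2.0000)
    (5,9) via y @ 0.4000  # hit
  → r_4 = 0.4000
beam 5: φ=45°, α=75°
  direction (0.2588, 0.9659); cell (5,8); t to first gridline: x 2.1250, y 0.2071 (then +3.8637 / +1.0353)
    (5,9) via y @ 0.2071  # hit
  → r_5 = 0.2071
beam 6: φ=90°, α=120°
  direction (-0.5000, 0.8660); cell (5,8); t to first gridline: x 0.9000, y 0.2309 (then +2.0000 / +1.1547)
    (5,9) via y @ 0.2309  # hit
  → r_6 = 0.2309
beam 7: φ=135°, α=165°
  direction (-0.9659, 0.2588); cell (5,8); t to first gridline: x 0.4659, y 0.7727 (then +1.0353 / +3.8637)
    (4,8) via x @ 0.4659
    (4,9) via y @ 0.7727  # hit
  → r_7 = 0.7727

ranges = [8.0752, 1.1000, 0.5694, 0.4000, 0.2071, 0.2309, 0.7727]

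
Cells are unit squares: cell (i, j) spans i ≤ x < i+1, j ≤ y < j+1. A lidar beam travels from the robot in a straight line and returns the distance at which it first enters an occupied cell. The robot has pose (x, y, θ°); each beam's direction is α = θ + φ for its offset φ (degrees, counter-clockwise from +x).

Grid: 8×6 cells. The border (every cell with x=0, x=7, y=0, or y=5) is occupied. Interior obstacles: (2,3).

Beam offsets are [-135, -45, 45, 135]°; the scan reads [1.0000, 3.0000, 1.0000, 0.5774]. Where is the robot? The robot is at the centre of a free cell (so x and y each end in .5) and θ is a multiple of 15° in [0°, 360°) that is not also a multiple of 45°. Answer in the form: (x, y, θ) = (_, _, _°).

(x, y, θ) = (1.5, 2.5, 15°)

Enumerate (i+0.5, j+0.5, θ) over the 23 free cells and 16 admissible headings. For each, cast all 4 beams and compare to the given ranges.
  (5.5, 2.5, 60°): beam 1 = 1.5529 ≠ 1.0000 ✗
  (1.5, 1.5, 30°): beam 1 = 0.5176 ≠ 1.0000 ✗
  (2.5, 1.5, 75°): beam 1 = 0.5774 ≠ 1.0000 ✗
  (2.5, 2.5, 30°): beam 1 = 1.5529 ≠ 1.0000 ✗
  (6.5, 4.5, 105°): beam 1 = 0.5774 ≠ 1.0000 ✗
  …
  (1.5, 2.5, 15°): r_1=1.0000, r_2=3.0000, r_3=1.0000, r_4=0.5774 — all match ✓
No second candidate reproduces the full scan.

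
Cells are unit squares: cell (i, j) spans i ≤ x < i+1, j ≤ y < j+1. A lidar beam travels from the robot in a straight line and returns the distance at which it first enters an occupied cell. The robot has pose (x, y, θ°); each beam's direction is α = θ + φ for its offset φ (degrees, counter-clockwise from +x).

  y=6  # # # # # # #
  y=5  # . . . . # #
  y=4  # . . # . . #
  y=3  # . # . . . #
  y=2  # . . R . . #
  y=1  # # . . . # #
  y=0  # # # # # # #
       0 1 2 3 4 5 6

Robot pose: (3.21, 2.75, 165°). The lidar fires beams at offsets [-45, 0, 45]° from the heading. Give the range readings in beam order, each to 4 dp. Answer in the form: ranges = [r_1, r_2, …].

beam 1: φ=-45°, α=120°
  dir = (cos 120°, sin 120°) = (-0.5000, 0.8660); from cell (3,2)
  next x-line at t=0.4200, next y-line at t=0.2887; Δt_x=2.0000, Δt_y=1.1547
    y: enter (3,3) at t=0.2887
    x: enter (2,3) at t=0.4200 ← occupied
  → r_1 = 0.4200
beam 2: φ=0°, α=165°
  dir = (cos 165°, sin 165°) = (-0.9659, 0.2588); from cell (3,2)
  next x-line at t=0.2174, next y-line at t=0.9659; Δt_x=1.0353, Δt_y=3.8637
    x: enter (2,2) at t=0.2174
    y: enter (2,3) at t=0.9659 ← occupied
  → r_2 = 0.9659
beam 3: φ=45°, α=210°
  dir = (cos 210°, sin 210°) = (-0.8660, -0.5000); from cell (3,2)
  next x-line at t=0.2425, next y-line at t=1.5000; Δt_x=1.1547, Δt_y=2.0000
    x: enter (2,2) at t=0.2425
    x: enter (1,2) at t=1.3972
    y: enter (1,1) at t=1.5000 ← occupied
  → r_3 = 1.5000

ranges = [0.4200, 0.9659, 1.5000]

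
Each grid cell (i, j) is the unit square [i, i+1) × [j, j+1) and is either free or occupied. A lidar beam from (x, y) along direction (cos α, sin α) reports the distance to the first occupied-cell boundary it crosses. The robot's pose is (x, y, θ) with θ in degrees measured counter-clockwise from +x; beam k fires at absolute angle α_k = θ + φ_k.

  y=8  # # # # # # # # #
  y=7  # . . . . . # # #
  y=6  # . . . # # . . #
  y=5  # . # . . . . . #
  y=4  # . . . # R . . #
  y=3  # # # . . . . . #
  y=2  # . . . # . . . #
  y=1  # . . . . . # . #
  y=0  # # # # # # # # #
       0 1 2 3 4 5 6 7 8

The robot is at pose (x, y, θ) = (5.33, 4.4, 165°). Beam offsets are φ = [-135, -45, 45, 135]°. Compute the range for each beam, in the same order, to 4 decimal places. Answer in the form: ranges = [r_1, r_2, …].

beam 1: φ=-135°, α=30°
  dir = (cos 30°, sin 30°) = (0.8660, 0.5000); from cell (5,4)
  next x-line at t=0.7736, next y-line at t=1.2000; Δt_x=1.1547, Δt_y=2.0000
    x: enter (6,4) at t=0.7736
    y: enter (6,5) at t=1.2000
    x: enter (7,5) at t=1.9283
    x: enter (8,5) at t=3.0831 ← occupied
  → r_1 = 3.0831
beam 2: φ=-45°, α=120°
  dir = (cos 120°, sin 120°) = (-0.5000, 0.8660); from cell (5,4)
  next x-line at t=0.6600, next y-line at t=0.6928; Δt_x=2.0000, Δt_y=1.1547
    x: enter (4,4) at t=0.6600 ← occupied
  → r_2 = 0.6600
beam 3: φ=45°, α=210°
  dir = (cos 210°, sin 210°) = (-0.8660, -0.5000); from cell (5,4)
  next x-line at t=0.3811, next y-line at t=0.8000; Δt_x=1.1547, Δt_y=2.0000
    x: enter (4,4) at t=0.3811 ← occupied
  → r_3 = 0.3811
beam 4: φ=135°, α=300°
  dir = (cos 300°, sin 300°) = (0.5000, -0.8660); from cell (5,4)
  next x-line at t=1.3400, next y-line at t=0.4619; Δt_x=2.0000, Δt_y=1.1547
    y: enter (5,3) at t=0.4619
    x: enter (6,3) at t=1.3400
    y: enter (6,2) at t=1.6166
    y: enter (6,1) at t=2.7713 ← occupied
  → r_4 = 2.7713

ranges = [3.0831, 0.6600, 0.3811, 2.7713]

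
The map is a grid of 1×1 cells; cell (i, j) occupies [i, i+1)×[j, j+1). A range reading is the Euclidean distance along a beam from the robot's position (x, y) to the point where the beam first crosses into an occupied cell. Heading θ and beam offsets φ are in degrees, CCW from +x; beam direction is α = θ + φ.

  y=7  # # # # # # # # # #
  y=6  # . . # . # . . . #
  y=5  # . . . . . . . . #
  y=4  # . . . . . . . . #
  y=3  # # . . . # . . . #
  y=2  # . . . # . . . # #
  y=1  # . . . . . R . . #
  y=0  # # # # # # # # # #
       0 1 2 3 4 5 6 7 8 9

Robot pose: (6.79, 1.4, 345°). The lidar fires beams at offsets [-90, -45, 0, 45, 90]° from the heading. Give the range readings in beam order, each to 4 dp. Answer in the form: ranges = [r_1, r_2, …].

beam 1: φ=-90°, α=255°
  dir = (cos 255°, sin 255°) = (-0.2588, -0.9659); from cell (6,1)
  next x-line at t=3.0523, next y-line at t=0.4141; Δt_x=3.8637, Δt_y=1.0353
    y: enter (6,0) at t=0.4141 ← occupied
  → r_1 = 0.4141
beam 2: φ=-45°, α=300°
  dir = (cos 300°, sin 300°) = (0.5000, -0.8660); from cell (6,1)
  next x-line at t=0.4200, next y-line at t=0.4619; Δt_x=2.0000, Δt_y=1.1547
    x: enter (7,1) at t=0.4200
    y: enter (7,0) at t=0.4619 ← occupied
  → r_2 = 0.4619
beam 3: φ=0°, α=345°
  dir = (cos 345°, sin 345°) = (0.9659, -0.2588); from cell (6,1)
  next x-line at t=0.2174, next y-line at t=1.5455; Δt_x=1.0353, Δt_y=3.8637
    x: enter (7,1) at t=0.2174
    x: enter (8,1) at t=1.2527
    y: enter (8,0) at t=1.5455 ← occupied
  → r_3 = 1.5455
beam 4: φ=45°, α=30°
  dir = (cos 30°, sin 30°) = (0.8660, 0.5000); from cell (6,1)
  next x-line at t=0.2425, next y-line at t=1.2000; Δt_x=1.1547, Δt_y=2.0000
    x: enter (7,1) at t=0.2425
    y: enter (7,2) at t=1.2000
    x: enter (8,2) at t=1.3972 ← occupied
  → r_4 = 1.3972
beam 5: φ=90°, α=75°
  dir = (cos 75°, sin 75°) = (0.2588, 0.9659); from cell (6,1)
  next x-line at t=0.8114, next y-line at t=0.6212; Δt_x=3.8637, Δt_y=1.0353
    y: enter (6,2) at t=0.6212
    x: enter (7,2) at t=0.8114
    y: enter (7,3) at t=1.6564
    y: enter (7,4) at t=2.6917
    y: enter (7,5) at t=3.7270
    x: enter (8,5) at t=4.6751
    y: enter (8,6) at t=4.7623
    y: enter (8,7) at t=5.7975 ← occupied
  → r_5 = 5.7975

ranges = [0.4141, 0.4619, 1.5455, 1.3972, 5.7975]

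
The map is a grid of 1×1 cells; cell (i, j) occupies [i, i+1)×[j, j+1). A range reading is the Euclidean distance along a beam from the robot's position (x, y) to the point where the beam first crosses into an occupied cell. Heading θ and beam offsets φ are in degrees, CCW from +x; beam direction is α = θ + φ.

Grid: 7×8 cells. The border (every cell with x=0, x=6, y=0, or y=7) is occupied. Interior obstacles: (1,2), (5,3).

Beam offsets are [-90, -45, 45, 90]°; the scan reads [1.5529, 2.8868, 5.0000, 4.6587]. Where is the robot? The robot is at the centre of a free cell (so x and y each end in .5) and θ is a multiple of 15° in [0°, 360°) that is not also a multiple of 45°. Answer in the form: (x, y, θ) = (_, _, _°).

The pose lattice has 28·16 = 448 candidates. Test each by forward raycasting.
  (2.5, 5.5, 120°): beam 1 = 3.0000 ≠ 1.5529 ✗
  (2.5, 2.5, 300°): beam 1 = 0.5774 ≠ 1.5529 ✗
  (2.5, 3.5, 105°): beam 1 = 3.6235 ≠ 1.5529 ✗
  (2.5, 2.5, 195°): beam 1 = 4.6587 ≠ 1.5529 ✗
  …
  (3.5, 2.5, 15°): r_1=1.5529, r_2=2.8868, r_3=5.0000, r_4=4.6587 — all match ✓
Only this pose fits every beam.

(x, y, θ) = (3.5, 2.5, 15°)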